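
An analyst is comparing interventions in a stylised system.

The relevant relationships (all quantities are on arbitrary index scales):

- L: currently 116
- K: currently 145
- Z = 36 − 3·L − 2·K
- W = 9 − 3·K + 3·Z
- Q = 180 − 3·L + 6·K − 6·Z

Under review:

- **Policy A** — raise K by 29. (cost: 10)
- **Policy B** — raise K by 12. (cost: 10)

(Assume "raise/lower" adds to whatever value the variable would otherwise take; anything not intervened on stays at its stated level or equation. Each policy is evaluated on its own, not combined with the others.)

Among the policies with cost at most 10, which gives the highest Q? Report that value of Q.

Policy A (K + 29):
  L = 116
  K = 145 + 29 = 174
  Z = 36 − 3·116 − 2·174 = -660
  Q = 180 − 3·116 + 6·174 − 6·(-660) = 4836
Policy B (K + 12):
  L = 116
  K = 145 + 12 = 157
  Z = 36 − 3·116 − 2·157 = -626
  Q = 180 − 3·116 + 6·157 − 6·(-626) = 4530
Comparing — Policy A: Q=4836, Policy B: Q=4530. Highest is 4836 (Policy A).

4836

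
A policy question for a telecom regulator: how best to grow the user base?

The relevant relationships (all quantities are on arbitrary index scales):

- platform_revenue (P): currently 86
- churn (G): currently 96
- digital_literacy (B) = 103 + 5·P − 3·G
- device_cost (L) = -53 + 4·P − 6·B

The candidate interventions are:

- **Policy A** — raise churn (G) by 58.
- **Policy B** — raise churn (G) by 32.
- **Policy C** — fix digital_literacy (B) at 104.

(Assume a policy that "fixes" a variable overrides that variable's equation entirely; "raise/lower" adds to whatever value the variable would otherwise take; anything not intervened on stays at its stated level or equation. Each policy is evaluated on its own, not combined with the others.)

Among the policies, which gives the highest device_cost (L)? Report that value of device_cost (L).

Policy A (G + 58):
  P = 86
  G = 96 + 58 = 154
  B = 103 + 5·86 − 3·154 = 71
  L = -53 + 4·86 − 6·71 = -135
Policy B (G + 32):
  P = 86
  G = 96 + 32 = 128
  B = 103 + 5·86 − 3·128 = 149
  L = -53 + 4·86 − 6·149 = -603
Policy C (B := 104):
  P = 86
  G = 96
  B = 104
  L = -53 + 4·86 − 6·104 = -333
Comparing — Policy A: L=-135, Policy B: L=-603, Policy C: L=-333. Highest is -135 (Policy A).

-135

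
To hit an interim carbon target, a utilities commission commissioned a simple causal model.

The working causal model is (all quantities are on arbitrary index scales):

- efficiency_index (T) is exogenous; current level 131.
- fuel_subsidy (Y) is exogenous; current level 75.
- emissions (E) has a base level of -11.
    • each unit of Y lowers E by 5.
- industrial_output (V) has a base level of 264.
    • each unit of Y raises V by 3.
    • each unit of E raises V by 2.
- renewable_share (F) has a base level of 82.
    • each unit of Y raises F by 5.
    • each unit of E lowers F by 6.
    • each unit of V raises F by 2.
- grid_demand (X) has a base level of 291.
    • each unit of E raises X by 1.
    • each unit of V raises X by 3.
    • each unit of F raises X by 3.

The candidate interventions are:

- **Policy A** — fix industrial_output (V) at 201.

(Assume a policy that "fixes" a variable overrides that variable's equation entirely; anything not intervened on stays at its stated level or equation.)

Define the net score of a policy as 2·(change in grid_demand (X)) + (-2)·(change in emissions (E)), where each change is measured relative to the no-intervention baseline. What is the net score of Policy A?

8712

Baseline:
  Y = 75
  E = -11 − 5·75 = -386
  V = 264 + 3·75 + 2·(-386) = -283
  F = 82 + 5·75 − 6·(-386) + 2·(-283) = 2207
  X = 291 + (-386) + 3·(-283) + 3·2207 = 5677
Policy A (V := 201):
  Y = 75
  E = -11 − 5·75 = -386
  V = 201
  F = 82 + 5·75 − 6·(-386) + 2·201 = 3175
  X = 291 + (-386) + 3·201 + 3·3175 = 10033
ΔX = 10033 − 5677 = 4356; ΔE = -386 − (-386) = 0
Score = 2·4356 + (-2)·0 = 8712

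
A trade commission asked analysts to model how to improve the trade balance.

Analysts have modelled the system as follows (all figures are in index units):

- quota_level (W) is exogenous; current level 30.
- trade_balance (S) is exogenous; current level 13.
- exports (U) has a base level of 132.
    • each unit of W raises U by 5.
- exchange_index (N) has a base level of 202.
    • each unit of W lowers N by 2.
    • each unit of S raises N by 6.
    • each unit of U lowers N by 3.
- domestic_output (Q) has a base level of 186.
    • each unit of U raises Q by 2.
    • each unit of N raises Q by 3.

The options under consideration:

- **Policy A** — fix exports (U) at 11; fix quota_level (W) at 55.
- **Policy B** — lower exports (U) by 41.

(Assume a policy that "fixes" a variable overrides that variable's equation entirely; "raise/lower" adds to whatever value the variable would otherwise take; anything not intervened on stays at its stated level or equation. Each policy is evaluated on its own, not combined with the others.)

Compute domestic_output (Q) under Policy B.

-841

Policy B (U − 41):
  W = 30
  S = 13
  U = 132 + 5·30 (−41 from intervention) = 241
  N = 202 − 2·30 + 6·13 − 3·241 = -503
  Q = 186 + 2·241 + 3·(-503) = -841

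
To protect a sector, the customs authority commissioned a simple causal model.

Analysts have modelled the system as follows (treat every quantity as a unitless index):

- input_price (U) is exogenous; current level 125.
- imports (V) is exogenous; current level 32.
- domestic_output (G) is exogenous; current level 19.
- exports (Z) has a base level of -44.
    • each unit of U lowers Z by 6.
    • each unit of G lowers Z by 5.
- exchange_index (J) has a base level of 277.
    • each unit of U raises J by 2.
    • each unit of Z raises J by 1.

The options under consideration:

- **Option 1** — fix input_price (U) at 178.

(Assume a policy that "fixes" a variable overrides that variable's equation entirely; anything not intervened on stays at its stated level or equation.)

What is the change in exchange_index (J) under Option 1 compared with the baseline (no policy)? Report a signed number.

-212

Baseline:
  U = 125
  G = 19
  Z = -44 − 6·125 − 5·19 = -889
  J = 277 + 2·125 + (-889) = -362
Option 1 (U := 178):
  U = 178
  G = 19
  Z = -44 − 6·178 − 5·19 = -1207
  J = 277 + 2·178 + (-1207) = -574
Change in J: -574 − (-362) = -212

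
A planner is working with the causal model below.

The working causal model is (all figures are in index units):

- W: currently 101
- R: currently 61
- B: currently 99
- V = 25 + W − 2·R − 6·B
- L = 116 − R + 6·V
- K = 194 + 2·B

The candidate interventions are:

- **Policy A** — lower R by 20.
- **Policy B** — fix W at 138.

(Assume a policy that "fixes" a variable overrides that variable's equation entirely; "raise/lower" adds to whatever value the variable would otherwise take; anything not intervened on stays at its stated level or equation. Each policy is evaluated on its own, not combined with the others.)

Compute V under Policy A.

Policy A (R − 20):
  W = 101
  R = 61 − 20 = 41
  B = 99
  V = 25 + 101 − 2·41 − 6·99 = -550

-550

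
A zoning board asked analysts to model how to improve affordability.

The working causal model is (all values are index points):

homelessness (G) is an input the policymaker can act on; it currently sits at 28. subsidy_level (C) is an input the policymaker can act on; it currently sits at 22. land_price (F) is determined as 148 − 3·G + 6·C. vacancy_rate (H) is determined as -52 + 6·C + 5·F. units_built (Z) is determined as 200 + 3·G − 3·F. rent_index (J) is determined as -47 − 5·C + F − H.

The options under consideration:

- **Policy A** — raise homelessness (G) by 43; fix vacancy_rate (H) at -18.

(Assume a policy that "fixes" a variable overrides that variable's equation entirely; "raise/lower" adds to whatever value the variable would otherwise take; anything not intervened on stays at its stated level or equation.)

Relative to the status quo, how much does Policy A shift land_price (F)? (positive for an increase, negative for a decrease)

Baseline:
  G = 28
  C = 22
  F = 148 − 3·28 + 6·22 = 196
Policy A (G + 43, H := -18):
  G = 28 + 43 = 71
  C = 22
  F = 148 − 3·71 + 6·22 = 67
Change in F: 67 − 196 = -129

-129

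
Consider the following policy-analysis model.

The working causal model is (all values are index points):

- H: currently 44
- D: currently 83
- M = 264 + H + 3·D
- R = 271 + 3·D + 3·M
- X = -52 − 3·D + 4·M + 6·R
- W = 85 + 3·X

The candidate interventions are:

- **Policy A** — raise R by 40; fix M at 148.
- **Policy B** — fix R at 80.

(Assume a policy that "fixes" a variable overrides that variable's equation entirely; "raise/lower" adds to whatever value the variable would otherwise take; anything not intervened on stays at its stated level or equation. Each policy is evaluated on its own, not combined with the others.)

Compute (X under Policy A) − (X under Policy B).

Policy A (R + 40, M := 148):
  H = 44
  D = 83
  M = 148
  R = 271 + 3·83 + 3·148 (+40 from intervention) = 1004
  X = -52 − 3·83 + 4·148 + 6·1004 = 6315
Policy B (R := 80):
  H = 44
  D = 83
  M = 264 + 44 + 3·83 = 557
  R = 80
  X = -52 − 3·83 + 4·557 + 6·80 = 2407
X: 6315 − 2407 = 3908

3908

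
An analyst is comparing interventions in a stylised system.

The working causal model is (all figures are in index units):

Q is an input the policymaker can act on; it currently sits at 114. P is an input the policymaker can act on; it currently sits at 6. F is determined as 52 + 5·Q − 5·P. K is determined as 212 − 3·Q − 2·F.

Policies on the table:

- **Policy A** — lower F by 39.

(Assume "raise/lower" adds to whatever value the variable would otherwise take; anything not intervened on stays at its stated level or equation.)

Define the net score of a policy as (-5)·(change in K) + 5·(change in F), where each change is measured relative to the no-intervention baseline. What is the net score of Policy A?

-585

Baseline:
  Q = 114
  P = 6
  F = 52 + 5·114 − 5·6 = 592
  K = 212 − 3·114 − 2·592 = -1314
Policy A (F − 39):
  Q = 114
  P = 6
  F = 52 + 5·114 − 5·6 (−39 from intervention) = 553
  K = 212 − 3·114 − 2·553 = -1236
ΔK = -1236 − (-1314) = 78; ΔF = 553 − 592 = -39
Score = (-5)·78 + 5·(-39) = -585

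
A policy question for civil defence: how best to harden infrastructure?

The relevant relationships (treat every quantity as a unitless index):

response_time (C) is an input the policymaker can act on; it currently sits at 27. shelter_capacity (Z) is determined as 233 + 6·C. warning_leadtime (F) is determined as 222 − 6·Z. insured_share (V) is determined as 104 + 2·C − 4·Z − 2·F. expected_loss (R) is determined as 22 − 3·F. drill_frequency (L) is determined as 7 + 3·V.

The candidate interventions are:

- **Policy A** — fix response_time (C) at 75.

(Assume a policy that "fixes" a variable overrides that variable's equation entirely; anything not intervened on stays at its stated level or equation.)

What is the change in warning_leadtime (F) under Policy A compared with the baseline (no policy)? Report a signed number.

-1728

Baseline:
  C = 27
  Z = 233 + 6·27 = 395
  F = 222 − 6·395 = -2148
Policy A (C := 75):
  C = 75
  Z = 233 + 6·75 = 683
  F = 222 − 6·683 = -3876
Change in F: -3876 − (-2148) = -1728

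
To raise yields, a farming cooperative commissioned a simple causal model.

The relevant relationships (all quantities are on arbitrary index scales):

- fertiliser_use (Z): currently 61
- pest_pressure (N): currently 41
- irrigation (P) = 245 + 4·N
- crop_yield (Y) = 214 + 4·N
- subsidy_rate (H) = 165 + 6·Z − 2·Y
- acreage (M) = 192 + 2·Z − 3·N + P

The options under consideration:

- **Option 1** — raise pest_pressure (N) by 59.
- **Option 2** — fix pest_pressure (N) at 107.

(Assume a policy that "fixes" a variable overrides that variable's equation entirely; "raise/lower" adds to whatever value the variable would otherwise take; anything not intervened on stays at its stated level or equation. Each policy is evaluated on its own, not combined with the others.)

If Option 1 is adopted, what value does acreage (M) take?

Option 1 (N + 59):
  Z = 61
  N = 41 + 59 = 100
  P = 245 + 4·100 = 645
  M = 192 + 2·61 − 3·100 + 645 = 659

659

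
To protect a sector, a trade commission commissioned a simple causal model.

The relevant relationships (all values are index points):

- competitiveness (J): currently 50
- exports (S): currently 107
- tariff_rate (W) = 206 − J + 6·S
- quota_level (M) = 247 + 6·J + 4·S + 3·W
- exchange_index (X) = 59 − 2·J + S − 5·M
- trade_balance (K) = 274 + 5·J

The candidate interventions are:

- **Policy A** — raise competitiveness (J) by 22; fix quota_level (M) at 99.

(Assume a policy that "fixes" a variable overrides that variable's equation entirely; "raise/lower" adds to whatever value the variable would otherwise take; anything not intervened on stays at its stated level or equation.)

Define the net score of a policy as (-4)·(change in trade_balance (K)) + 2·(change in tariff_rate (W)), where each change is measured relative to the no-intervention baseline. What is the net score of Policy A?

-484

Baseline:
  J = 50
  S = 107
  W = 206 − 50 + 6·107 = 798
  K = 274 + 5·50 = 524
Policy A (J + 22, M := 99):
  J = 50 + 22 = 72
  S = 107
  W = 206 − 72 + 6·107 = 776
  K = 274 + 5·72 = 634
ΔK = 634 − 524 = 110; ΔW = 776 − 798 = -22
Score = (-4)·110 + 2·(-22) = -484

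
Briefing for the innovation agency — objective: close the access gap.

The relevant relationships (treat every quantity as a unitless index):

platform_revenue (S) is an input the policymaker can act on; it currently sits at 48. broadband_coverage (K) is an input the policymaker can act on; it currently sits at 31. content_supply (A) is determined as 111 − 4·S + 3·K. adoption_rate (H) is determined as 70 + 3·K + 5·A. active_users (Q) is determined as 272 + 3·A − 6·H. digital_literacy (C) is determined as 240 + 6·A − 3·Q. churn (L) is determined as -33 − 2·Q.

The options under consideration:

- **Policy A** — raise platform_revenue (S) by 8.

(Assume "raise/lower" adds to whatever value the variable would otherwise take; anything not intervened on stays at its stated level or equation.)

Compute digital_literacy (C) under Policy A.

Policy A (S + 8):
  S = 48 + 8 = 56
  K = 31
  A = 111 − 4·56 + 3·31 = -20
  H = 70 + 3·31 + 5·(-20) = 63
  Q = 272 + 3·(-20) − 6·63 = -166
  C = 240 + 6·(-20) − 3·(-166) = 618

618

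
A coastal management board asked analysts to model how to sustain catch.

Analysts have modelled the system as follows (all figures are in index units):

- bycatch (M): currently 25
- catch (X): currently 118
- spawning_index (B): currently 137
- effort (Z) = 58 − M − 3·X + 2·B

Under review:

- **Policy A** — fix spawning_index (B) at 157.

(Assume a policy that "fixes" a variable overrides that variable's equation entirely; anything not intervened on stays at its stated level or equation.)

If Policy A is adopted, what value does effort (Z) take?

Policy A (B := 157):
  M = 25
  X = 118
  B = 157
  Z = 58 − 25 − 3·118 + 2·157 = -7

-7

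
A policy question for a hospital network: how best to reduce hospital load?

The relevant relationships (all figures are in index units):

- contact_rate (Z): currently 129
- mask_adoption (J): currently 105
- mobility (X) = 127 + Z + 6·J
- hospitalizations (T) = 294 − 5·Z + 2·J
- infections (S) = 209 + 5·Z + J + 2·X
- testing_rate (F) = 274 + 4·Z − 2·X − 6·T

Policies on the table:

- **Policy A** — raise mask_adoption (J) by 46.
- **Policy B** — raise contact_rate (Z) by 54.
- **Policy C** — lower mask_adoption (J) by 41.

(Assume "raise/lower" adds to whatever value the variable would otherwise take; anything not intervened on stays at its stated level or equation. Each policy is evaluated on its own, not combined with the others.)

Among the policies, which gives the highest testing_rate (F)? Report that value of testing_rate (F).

Policy A (J + 46):
  Z = 129
  J = 105 + 46 = 151
  X = 127 + 129 + 6·151 = 1162
  T = 294 − 5·129 + 2·151 = -49
  F = 274 + 4·129 − 2·1162 − 6·(-49) = -1240
Policy B (Z + 54):
  Z = 129 + 54 = 183
  J = 105
  X = 127 + 183 + 6·105 = 940
  T = 294 − 5·183 + 2·105 = -411
  F = 274 + 4·183 − 2·940 − 6·(-411) = 1592
Policy C (J − 41):
  Z = 129
  J = 105 − 41 = 64
  X = 127 + 129 + 6·64 = 640
  T = 294 − 5·129 + 2·64 = -223
  F = 274 + 4·129 − 2·640 − 6·(-223) = 848
Comparing — Policy A: F=-1240, Policy B: F=1592, Policy C: F=848. Highest is 1592 (Policy B).

1592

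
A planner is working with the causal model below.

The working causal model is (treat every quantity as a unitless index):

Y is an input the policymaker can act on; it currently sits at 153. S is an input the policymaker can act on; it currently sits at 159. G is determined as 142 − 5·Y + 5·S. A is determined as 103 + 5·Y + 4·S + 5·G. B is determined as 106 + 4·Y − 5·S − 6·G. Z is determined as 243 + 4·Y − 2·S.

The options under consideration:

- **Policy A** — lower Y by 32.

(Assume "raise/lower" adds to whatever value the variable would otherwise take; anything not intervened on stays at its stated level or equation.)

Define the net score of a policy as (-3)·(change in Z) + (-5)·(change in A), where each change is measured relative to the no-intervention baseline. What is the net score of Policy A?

Baseline:
  Y = 153
  S = 159
  G = 142 − 5·153 + 5·159 = 172
  A = 103 + 5·153 + 4·159 + 5·172 = 2364
  Z = 243 + 4·153 − 2·159 = 537
Policy A (Y − 32):
  Y = 153 − 32 = 121
  S = 159
  G = 142 − 5·121 + 5·159 = 332
  A = 103 + 5·121 + 4·159 + 5·332 = 3004
  Z = 243 + 4·121 − 2·159 = 409
ΔZ = 409 − 537 = -128; ΔA = 3004 − 2364 = 640
Score = (-3)·(-128) + (-5)·640 = -2816

-2816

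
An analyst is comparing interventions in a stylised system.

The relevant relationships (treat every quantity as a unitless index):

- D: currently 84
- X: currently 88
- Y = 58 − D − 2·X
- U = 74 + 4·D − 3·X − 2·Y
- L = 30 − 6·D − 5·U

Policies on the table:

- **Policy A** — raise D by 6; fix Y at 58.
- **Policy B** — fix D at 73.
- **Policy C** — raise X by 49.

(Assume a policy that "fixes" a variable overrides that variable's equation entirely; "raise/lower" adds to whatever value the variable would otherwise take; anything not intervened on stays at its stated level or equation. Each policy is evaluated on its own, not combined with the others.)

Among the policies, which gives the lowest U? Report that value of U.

54

Policy A (D + 6, Y := 58):
  D = 84 + 6 = 90
  X = 88
  Y = 58
  U = 74 + 4·90 − 3·88 − 2·58 = 54
Policy B (D := 73):
  D = 73
  X = 88
  Y = 58 − 73 − 2·88 = -191
  U = 74 + 4·73 − 3·88 − 2·(-191) = 484
Policy C (X + 49):
  D = 84
  X = 88 + 49 = 137
  Y = 58 − 84 − 2·137 = -300
  U = 74 + 4·84 − 3·137 − 2·(-300) = 599
Comparing — Policy A: U=54, Policy B: U=484, Policy C: U=599. Lowest is 54 (Policy A).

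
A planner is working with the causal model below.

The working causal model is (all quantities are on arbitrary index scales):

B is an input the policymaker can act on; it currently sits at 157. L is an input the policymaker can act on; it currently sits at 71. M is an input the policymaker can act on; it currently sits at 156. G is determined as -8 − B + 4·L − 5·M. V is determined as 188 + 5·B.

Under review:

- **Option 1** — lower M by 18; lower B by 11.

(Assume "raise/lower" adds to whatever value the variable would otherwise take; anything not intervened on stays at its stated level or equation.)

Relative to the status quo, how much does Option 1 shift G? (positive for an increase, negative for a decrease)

101

Baseline:
  B = 157
  L = 71
  M = 156
  G = -8 − 157 + 4·71 − 5·156 = -661
Option 1 (M − 18, B − 11):
  B = 157 − 11 = 146
  L = 71
  M = 156 − 18 = 138
  G = -8 − 146 + 4·71 − 5·138 = -560
Change in G: -560 − (-661) = 101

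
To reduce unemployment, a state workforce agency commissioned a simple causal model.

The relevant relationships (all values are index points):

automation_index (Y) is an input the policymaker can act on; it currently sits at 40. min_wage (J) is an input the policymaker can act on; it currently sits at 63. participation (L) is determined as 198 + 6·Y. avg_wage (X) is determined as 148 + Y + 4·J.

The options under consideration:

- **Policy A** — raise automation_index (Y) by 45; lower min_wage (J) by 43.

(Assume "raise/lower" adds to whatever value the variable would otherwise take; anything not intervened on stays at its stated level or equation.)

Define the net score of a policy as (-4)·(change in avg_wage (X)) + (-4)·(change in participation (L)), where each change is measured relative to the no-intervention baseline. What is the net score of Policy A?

Baseline:
  Y = 40
  J = 63
  L = 198 + 6·40 = 438
  X = 148 + 40 + 4·63 = 440
Policy A (Y + 45, J − 43):
  Y = 40 + 45 = 85
  J = 63 − 43 = 20
  L = 198 + 6·85 = 708
  X = 148 + 85 + 4·20 = 313
ΔX = 313 − 440 = -127; ΔL = 708 − 438 = 270
Score = (-4)·(-127) + (-4)·270 = -572

-572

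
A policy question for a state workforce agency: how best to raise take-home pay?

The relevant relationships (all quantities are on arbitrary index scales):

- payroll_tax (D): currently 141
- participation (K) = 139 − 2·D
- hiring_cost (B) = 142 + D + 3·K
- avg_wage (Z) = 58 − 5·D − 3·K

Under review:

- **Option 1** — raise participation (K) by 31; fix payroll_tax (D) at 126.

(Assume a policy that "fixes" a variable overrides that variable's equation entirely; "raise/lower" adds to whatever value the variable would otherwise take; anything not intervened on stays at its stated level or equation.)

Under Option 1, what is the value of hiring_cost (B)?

Option 1 (K + 31, D := 126):
  D = 126
  K = 139 − 2·126 (+31 from intervention) = -82
  B = 142 + 126 + 3·(-82) = 22

22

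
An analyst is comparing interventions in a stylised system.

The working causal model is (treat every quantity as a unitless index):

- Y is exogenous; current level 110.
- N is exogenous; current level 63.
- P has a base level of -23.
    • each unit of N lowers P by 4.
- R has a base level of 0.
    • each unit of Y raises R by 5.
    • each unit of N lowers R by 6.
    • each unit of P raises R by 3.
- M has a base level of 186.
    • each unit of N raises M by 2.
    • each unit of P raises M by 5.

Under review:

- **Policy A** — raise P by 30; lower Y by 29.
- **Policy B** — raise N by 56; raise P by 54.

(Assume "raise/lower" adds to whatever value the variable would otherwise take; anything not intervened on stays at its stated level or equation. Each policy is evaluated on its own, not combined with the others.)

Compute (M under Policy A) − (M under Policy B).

888

Policy A (P + 30, Y − 29):
  N = 63
  P = -23 − 4·63 (+30 from intervention) = -245
  M = 186 + 2·63 + 5·(-245) = -913
Policy B (N + 56, P + 54):
  N = 63 + 56 = 119
  P = -23 − 4·119 (+54 from intervention) = -445
  M = 186 + 2·119 + 5·(-445) = -1801
M: -913 − (-1801) = 888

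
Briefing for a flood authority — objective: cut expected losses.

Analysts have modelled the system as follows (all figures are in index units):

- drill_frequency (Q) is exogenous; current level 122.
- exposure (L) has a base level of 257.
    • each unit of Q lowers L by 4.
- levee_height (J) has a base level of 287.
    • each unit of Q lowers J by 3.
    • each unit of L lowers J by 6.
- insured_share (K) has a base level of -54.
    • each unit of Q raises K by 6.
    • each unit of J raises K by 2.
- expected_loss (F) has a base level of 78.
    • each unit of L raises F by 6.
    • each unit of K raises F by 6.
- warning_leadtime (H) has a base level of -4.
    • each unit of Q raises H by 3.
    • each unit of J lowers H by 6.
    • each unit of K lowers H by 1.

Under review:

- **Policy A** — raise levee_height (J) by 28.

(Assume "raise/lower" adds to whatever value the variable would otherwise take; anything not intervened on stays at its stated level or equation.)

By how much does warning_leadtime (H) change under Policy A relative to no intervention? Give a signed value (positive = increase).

-224

Baseline:
  Q = 122
  L = 257 − 4·122 = -231
  J = 287 − 3·122 − 6·(-231) = 1307
  K = -54 + 6·122 + 2·1307 = 3292
  H = -4 + 3·122 − 6·1307 − 3292 = -10772
Policy A (J + 28):
  Q = 122
  L = 257 − 4·122 = -231
  J = 287 − 3·122 − 6·(-231) (+28 from intervention) = 1335
  K = -54 + 6·122 + 2·1335 = 3348
  H = -4 + 3·122 − 6·1335 − 3348 = -10996
Change in H: -10996 − (-10772) = -224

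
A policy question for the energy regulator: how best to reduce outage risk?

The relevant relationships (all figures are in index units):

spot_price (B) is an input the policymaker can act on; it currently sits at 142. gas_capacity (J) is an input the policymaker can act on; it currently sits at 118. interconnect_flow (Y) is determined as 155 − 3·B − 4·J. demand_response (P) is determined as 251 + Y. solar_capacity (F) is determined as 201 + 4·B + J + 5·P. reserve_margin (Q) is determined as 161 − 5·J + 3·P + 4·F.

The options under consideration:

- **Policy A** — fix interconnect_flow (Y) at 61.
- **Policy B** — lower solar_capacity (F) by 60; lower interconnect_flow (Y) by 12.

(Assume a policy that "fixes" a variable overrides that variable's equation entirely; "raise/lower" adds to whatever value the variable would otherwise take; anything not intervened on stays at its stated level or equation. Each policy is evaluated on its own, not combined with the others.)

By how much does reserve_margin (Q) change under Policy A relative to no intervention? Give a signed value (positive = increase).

Baseline:
  B = 142
  J = 118
  Y = 155 − 3·142 − 4·118 = -743
  P = 251 + (-743) = -492
  F = 201 + 4·142 + 118 + 5·(-492) = -1573
  Q = 161 − 5·118 + 3·(-492) + 4·(-1573) = -8197
Policy A (Y := 61):
  B = 142
  J = 118
  Y = 61
  P = 251 + 61 = 312
  F = 201 + 4·142 + 118 + 5·312 = 2447
  Q = 161 − 5·118 + 3·312 + 4·2447 = 10295
Change in Q: 10295 − (-8197) = 18492

18492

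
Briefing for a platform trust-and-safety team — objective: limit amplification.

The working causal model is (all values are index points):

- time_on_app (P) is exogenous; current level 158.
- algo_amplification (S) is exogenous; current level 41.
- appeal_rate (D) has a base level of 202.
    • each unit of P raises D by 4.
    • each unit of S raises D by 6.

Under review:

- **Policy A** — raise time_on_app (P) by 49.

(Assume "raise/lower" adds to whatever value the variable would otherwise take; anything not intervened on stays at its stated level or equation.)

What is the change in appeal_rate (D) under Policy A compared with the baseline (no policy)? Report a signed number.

196

Baseline:
  P = 158
  S = 41
  D = 202 + 4·158 + 6·41 = 1080
Policy A (P + 49):
  P = 158 + 49 = 207
  S = 41
  D = 202 + 4·207 + 6·41 = 1276
Change in D: 1276 − 1080 = 196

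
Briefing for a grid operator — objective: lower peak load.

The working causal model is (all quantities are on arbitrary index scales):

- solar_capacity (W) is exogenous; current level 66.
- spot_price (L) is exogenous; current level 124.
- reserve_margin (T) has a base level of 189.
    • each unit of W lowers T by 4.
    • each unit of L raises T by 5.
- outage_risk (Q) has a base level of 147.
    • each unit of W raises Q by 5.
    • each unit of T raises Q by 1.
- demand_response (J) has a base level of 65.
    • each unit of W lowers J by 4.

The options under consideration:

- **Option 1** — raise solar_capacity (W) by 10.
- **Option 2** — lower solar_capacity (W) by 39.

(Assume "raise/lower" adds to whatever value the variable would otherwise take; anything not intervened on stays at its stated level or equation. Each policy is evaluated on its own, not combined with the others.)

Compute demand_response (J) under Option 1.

-239

Option 1 (W + 10):
  W = 66 + 10 = 76
  J = 65 − 4·76 = -239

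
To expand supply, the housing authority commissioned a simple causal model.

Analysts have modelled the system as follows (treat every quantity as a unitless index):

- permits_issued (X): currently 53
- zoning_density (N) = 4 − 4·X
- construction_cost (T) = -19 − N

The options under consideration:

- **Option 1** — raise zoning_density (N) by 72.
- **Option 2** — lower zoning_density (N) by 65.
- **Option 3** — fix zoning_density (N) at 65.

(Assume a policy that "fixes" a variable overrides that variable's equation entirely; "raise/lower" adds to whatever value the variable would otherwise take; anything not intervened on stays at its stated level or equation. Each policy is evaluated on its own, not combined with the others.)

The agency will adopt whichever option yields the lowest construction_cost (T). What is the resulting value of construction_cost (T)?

-84

Option 1 (N + 72):
  X = 53
  N = 4 − 4·53 (+72 from intervention) = -136
  T = -19 − (-136) = 117
Option 2 (N − 65):
  X = 53
  N = 4 − 4·53 (−65 from intervention) = -273
  T = -19 − (-273) = 254
Option 3 (N := 65):
  X = 53
  N = 65
  T = -19 − 65 = -84
Comparing — Option 1: T=117, Option 2: T=254, Option 3: T=-84. Lowest is -84 (Option 3).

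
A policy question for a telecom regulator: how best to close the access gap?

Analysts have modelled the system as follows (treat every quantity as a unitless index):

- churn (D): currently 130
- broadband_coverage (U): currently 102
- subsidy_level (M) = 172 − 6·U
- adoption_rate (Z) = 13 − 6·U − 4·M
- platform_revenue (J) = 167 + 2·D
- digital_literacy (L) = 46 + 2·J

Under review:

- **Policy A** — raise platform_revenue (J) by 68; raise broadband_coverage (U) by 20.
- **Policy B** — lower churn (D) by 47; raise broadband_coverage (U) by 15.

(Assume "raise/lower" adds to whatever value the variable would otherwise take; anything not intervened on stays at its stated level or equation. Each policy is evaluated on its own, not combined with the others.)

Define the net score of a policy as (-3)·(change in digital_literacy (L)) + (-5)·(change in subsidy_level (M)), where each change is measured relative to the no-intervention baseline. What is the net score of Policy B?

1014

Baseline:
  D = 130
  U = 102
  M = 172 − 6·102 = -440
  J = 167 + 2·130 = 427
  L = 46 + 2·427 = 900
Policy B (D − 47, U + 15):
  D = 130 − 47 = 83
  U = 102 + 15 = 117
  M = 172 − 6·117 = -530
  J = 167 + 2·83 = 333
  L = 46 + 2·333 = 712
ΔL = 712 − 900 = -188; ΔM = -530 − (-440) = -90
Score = (-3)·(-188) + (-5)·(-90) = 1014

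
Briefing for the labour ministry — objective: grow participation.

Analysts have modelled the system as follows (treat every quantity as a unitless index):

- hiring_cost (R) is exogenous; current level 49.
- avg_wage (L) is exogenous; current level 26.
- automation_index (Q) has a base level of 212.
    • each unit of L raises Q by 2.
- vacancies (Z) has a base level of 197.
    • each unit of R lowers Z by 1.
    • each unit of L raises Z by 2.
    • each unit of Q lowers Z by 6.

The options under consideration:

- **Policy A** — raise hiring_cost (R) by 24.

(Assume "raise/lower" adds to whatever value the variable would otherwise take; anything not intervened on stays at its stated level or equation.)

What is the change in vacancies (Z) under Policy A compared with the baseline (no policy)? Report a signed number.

Baseline:
  R = 49
  L = 26
  Q = 212 + 2·26 = 264
  Z = 197 − 49 + 2·26 − 6·264 = -1384
Policy A (R + 24):
  R = 49 + 24 = 73
  L = 26
  Q = 212 + 2·26 = 264
  Z = 197 − 73 + 2·26 − 6·264 = -1408
Change in Z: -1408 − (-1384) = -24

-24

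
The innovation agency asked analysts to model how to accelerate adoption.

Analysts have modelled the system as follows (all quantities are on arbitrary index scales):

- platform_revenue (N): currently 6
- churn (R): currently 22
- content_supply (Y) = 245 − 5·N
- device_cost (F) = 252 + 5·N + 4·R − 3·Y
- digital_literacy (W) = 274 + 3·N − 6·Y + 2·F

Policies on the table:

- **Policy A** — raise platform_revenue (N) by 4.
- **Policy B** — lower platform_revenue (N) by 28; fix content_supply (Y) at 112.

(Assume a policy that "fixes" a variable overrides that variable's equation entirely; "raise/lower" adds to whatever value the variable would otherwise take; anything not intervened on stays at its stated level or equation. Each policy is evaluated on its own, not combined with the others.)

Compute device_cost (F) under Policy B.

-106

Policy B (N − 28, Y := 112):
  N = 6 − 28 = -22
  R = 22
  Y = 112
  F = 252 + 5·(-22) + 4·22 − 3·112 = -106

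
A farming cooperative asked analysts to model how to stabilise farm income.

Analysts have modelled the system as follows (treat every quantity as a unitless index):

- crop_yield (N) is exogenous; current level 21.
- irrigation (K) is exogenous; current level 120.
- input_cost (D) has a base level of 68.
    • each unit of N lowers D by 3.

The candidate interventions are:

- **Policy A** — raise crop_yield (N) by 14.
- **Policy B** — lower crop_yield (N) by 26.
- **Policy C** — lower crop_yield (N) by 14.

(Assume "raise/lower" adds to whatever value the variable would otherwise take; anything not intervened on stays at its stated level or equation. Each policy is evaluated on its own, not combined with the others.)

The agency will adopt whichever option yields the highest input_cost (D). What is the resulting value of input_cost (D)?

Policy A (N + 14):
  N = 21 + 14 = 35
  D = 68 − 3·35 = -37
Policy B (N − 26):
  N = 21 − 26 = -5
  D = 68 − 3·(-5) = 83
Policy C (N − 14):
  N = 21 − 14 = 7
  D = 68 − 3·7 = 47
Comparing — Policy A: D=-37, Policy B: D=83, Policy C: D=47. Highest is 83 (Policy B).

83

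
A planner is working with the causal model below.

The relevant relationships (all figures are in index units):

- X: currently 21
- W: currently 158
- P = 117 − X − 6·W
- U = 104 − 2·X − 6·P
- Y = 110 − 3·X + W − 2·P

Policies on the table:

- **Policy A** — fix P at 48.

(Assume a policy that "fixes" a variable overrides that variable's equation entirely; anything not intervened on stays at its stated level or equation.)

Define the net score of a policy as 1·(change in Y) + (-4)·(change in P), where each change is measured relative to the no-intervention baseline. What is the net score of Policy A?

-5400

Baseline:
  X = 21
  W = 158
  P = 117 − 21 − 6·158 = -852
  Y = 110 − 3·21 + 158 − 2·(-852) = 1909
Policy A (P := 48):
  X = 21
  W = 158
  P = 48
  Y = 110 − 3·21 + 158 − 2·48 = 109
ΔY = 109 − 1909 = -1800; ΔP = 48 − (-852) = 900
Score = 1·(-1800) + (-4)·900 = -5400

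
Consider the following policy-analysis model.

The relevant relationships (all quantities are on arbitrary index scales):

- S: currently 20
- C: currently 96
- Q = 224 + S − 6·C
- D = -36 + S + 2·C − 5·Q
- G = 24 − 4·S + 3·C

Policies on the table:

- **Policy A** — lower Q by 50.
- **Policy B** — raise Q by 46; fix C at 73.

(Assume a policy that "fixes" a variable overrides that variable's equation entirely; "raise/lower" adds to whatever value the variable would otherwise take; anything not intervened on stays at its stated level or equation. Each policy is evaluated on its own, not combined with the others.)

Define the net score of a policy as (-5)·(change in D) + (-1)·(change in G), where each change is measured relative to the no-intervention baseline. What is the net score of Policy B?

4899

Baseline:
  S = 20
  C = 96
  Q = 224 + 20 − 6·96 = -332
  D = -36 + 20 + 2·96 − 5·(-332) = 1836
  G = 24 − 4·20 + 3·96 = 232
Policy B (Q + 46, C := 73):
  S = 20
  C = 73
  Q = 224 + 20 − 6·73 (+46 from intervention) = -148
  D = -36 + 20 + 2·73 − 5·(-148) = 870
  G = 24 − 4·20 + 3·73 = 163
ΔD = 870 − 1836 = -966; ΔG = 163 − 232 = -69
Score = (-5)·(-966) + (-1)·(-69) = 4899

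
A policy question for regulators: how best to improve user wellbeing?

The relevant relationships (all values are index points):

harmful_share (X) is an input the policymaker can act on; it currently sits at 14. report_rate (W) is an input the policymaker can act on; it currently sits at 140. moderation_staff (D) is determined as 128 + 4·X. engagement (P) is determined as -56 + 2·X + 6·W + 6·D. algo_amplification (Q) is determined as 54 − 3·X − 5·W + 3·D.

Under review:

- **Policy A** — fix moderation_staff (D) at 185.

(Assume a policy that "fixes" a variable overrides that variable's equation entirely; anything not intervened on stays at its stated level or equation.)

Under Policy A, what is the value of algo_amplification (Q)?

Policy A (D := 185):
  X = 14
  W = 140
  D = 185
  Q = 54 − 3·14 − 5·140 + 3·185 = -133

-133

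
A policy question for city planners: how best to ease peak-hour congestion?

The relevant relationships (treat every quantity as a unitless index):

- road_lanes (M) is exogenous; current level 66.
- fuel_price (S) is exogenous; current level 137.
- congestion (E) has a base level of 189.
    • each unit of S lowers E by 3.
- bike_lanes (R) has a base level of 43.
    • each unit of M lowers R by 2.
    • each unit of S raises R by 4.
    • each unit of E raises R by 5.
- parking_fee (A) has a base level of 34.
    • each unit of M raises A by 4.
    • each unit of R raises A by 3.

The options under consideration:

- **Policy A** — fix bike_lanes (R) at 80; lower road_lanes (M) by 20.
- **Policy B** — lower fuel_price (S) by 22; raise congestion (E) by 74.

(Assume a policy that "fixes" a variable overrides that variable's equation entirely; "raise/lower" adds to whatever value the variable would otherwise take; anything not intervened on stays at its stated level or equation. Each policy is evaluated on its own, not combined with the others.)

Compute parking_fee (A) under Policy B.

Policy B (S − 22, E + 74):
  M = 66
  S = 137 − 22 = 115
  E = 189 − 3·115 (+74 from intervention) = -82
  R = 43 − 2·66 + 4·115 + 5·(-82) = -39
  A = 34 + 4·66 + 3·(-39) = 181

181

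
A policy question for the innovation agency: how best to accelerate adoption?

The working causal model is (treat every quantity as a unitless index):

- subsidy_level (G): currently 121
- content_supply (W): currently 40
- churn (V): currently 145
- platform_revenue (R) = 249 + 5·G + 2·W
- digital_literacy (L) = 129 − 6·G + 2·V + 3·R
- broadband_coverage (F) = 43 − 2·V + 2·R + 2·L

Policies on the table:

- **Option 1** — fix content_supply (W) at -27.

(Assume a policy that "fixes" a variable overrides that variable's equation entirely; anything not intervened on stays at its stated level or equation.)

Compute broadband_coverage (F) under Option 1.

Option 1 (W := -27):
  G = 121
  W = -27
  V = 145
  R = 249 + 5·121 + 2·(-27) = 800
  L = 129 − 6·121 + 2·145 + 3·800 = 2093
  F = 43 − 2·145 + 2·800 + 2·2093 = 5539

5539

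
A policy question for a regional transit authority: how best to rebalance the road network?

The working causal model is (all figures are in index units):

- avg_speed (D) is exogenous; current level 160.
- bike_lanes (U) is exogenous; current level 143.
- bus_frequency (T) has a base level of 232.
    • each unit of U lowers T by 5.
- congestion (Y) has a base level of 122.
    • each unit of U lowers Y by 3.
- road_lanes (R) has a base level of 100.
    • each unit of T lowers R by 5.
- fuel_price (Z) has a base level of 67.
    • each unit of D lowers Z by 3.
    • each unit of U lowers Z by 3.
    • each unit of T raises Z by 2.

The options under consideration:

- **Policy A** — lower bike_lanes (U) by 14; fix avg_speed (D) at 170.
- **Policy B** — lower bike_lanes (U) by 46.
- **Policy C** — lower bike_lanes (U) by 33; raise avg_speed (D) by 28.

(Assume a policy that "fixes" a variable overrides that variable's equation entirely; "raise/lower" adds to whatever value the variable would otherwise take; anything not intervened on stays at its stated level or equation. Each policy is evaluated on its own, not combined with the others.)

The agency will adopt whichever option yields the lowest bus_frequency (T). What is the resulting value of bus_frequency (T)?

Policy A (U − 14, D := 170):
  U = 143 − 14 = 129
  T = 232 − 5·129 = -413
Policy B (U − 46):
  U = 143 − 46 = 97
  T = 232 − 5·97 = -253
Policy C (U − 33, D + 28):
  U = 143 − 33 = 110
  T = 232 − 5·110 = -318
Comparing — Policy A: T=-413, Policy B: T=-253, Policy C: T=-318. Lowest is -413 (Policy A).

-413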